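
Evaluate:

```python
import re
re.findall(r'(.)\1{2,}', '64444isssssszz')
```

['4', 's']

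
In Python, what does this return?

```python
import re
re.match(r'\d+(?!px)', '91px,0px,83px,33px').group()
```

'9'

`re.match` won't scan ahead — the pattern has to work from the very first character.
The match spans [0:1] → '9'.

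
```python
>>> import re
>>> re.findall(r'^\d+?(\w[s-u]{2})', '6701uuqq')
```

['1uu']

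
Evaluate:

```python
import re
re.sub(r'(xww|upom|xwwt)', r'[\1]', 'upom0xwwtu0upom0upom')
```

'[upom]0[xww]tu0[upom]0[upom]'

Branches in `(...|...)` are attempted left-to-right; the first branch that allows the whole pattern to succeed is taken.
Matches: at [0:4] → 'upom'; at [5:8] → 'xww'; at [11:15] → 'upom'; at [16:20] → 'upom'.
The replacement refers to a captured group, so each match is rewritten using its own captured text.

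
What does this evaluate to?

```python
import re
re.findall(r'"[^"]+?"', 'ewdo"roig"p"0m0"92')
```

Scanning left to right: at [4:10] → '"roig"'; at [11:16] → '"0m0"'.
No capturing groups, so `findall` returns the 2 full match strings.

['"roig"', '"0m0"']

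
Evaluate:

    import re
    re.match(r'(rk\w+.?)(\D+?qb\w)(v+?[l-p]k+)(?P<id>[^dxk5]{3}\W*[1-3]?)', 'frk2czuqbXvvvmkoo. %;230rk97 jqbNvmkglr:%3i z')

This matches the literal 'rk', then one or more of a word character, then optionally any character (captured); then one or more of a non-digit (lazy), then the literal 'qb', then a word character (captured); then one or more of a literal 'v' (lazy), then a character in [l-p], then one or more of a literal 'k' (captured); then exactly 3 of any character except [dxk5], then zero or more of a non-word character, then optionally a character in [1-3] (captured as 'id').
`re.match` only tries the pattern at the start of the string.
Here the pattern fails at index 0, so the call returns None.

None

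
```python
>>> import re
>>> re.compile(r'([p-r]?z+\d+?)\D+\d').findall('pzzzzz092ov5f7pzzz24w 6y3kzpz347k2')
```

['pzzzzz092', 'pzzz24', 'pz347']

The pattern matches optionally a character in [p-r], then one or more of the literal 'z', then one or more of a digit (lazy) (captured); then one or more of a non-digit, then a digit.
Matches: at [0:12] match 'pzzzzz092ov5', group 1 = 'pzzzzz092'; at [14:23] match 'pzzz24w 6', group 1 = 'pzzz24'; at [27:34] match 'pz347k2', group 1 = 'pz347'.
`findall` collects group 1 from each match (3 total).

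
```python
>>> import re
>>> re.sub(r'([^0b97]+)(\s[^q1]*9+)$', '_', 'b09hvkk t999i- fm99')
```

`sub` substitutes '_' at each match site.

'b09_'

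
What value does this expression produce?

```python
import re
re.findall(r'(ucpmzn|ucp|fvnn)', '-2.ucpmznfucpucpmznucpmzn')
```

`|` is ordered: at each position the engine commits to the first alternative that works.
Scanning left to right: at [3:9] match 'ucpmzn', group 1 = 'ucpmzn'; at [10:13] match 'ucp', group 1 = 'ucp'; at [13:19] match 'ucpmzn', group 1 = 'ucpmzn'; at [19:25] match 'ucpmzn', group 1 = 'ucpmzn'.
`findall` collects group 1 from each match (4 total).

['ucpmzn', 'ucp', 'ucpmzn', 'ucpmzn']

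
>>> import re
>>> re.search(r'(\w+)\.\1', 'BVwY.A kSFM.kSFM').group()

'kSFM.kSFM'

`\1` is not a pattern — it's the concrete string captured by group 1, re-applied verbatim.
The match spans [7:16] → 'kSFM.kSFM'.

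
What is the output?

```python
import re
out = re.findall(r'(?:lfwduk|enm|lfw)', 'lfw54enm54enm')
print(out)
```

Matches: at [0:3] → 'lfw'; at [5:8] → 'enm'; at [10:13] → 'enm'.
With no groups in the pattern, `findall` gives back each whole match — 3 here.

['lfw', 'enm', 'enm']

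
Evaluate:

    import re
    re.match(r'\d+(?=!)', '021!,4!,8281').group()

'021'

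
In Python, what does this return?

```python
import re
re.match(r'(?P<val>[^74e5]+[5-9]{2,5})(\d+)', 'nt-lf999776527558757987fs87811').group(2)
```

'27558757987'

The match spans [0:23] → 'nt-lf999776527558757987'.
Captured: group 1 = 'nt-lf9997765', group 2 = '27558757987'.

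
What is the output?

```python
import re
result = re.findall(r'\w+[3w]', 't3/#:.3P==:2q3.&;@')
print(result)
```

The pattern matches one or more of a word character; then one of [3w].
With no groups in the pattern, `findall` gives back each whole match — 2 here.

['t3', '2q3']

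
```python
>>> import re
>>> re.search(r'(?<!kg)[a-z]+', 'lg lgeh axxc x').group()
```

A negative assertion filters positions out without eating any characters.
The match spans [0:2] → 'lg'.

'lg'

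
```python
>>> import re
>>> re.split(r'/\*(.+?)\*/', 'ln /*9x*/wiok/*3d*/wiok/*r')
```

['ln ', '9x', 'wiok', '3d', 'wiok/*r']

Because the quantifier is non-greedy, it stops expanding at the earliest point where the rest of the pattern can succeed.
Matches to split on: at [3:9] → '/*9x*/'; at [13:19] → '/*3d*/'.
Because the pattern has a capturing group, `split` also inserts each captured text between the pieces.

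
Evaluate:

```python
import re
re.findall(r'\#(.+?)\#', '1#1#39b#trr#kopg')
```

The `?` after the quantifier makes it lazy — it takes as little as possible before letting the rest of the pattern try.
Matches: at [1:4] match '#1#', group 1 = '1'; at [7:12] match '#trr#', group 1 = 'trr'.
`findall` collects group 1 from each match (2 total).

['1', 'trr']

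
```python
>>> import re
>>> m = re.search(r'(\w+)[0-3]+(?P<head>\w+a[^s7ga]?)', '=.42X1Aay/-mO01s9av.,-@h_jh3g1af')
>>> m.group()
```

Pattern: one or more of a word character (captured); then one or more of a character in [0-3]; then one or more of a word character, then the literal 'a', then optionally any character except [s7ga] (captured as 'head').
The match spans [2:9] → '42X1Aay'.

'42X1Aay'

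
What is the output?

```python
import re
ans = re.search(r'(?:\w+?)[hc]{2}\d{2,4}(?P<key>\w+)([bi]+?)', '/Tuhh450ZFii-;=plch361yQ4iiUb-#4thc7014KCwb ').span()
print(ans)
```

The match spans [1:12] → 'Tuhh450ZFii'.

(1, 12)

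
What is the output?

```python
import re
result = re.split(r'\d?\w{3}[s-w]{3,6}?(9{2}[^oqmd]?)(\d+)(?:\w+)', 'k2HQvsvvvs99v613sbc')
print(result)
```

['k', '99v', '613', '']

The pattern matches optionally a digit, then exactly 3 of a word character, then 3 to 6 of a character in [s-w] (lazy); then exactly 2 of a literal '9', then optionally any character except [oqmd] (captured); then one or more of a digit (captured); then one or more of a word character (non-capturing group).
Matches to split on: at [1:19] → '2HQvsvvvs99v613sbc'.
With a capturing group present, the delimiter's captured portion is kept in the result list.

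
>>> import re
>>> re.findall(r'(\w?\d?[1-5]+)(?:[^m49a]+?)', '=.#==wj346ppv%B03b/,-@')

Pattern: optionally a word character, then optionally a digit, then one or more of a character in [1-5] (captured); then one or more of any character except [m49a] (lazy) (non-capturing group).
One capturing group, so `findall` returns just the captured substring from each match — 2 in all.

['j34', 'B03']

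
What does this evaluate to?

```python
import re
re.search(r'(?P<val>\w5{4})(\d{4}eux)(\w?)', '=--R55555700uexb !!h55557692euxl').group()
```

'h55557692euxl'

This matches a word character, then exactly 4 of the literal '5' (captured as 'val'); then exactly 4 of a digit, then the literal 'eux' (captured); then optionally a word character (captured).
`re.search` scans for the first position where the pattern succeeds.
The match spans [19:32] → 'h55557692euxl'.
Captured: group 1 = 'h5555', group 2 = '7692eux', group 3 = 'l'.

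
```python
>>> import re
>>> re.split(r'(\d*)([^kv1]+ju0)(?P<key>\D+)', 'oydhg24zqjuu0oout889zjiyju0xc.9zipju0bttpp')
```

['', '', 'oydhg24zqjuu0oout889zjiyju0xc.9zipju0', 'bttpp', '']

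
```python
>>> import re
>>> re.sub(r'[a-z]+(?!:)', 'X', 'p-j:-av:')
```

'X-j:-Xv:'

The negative lookaround is zero-width — it rules out positions where the adjacent text would match, without consuming anything.
Matches: at [0:1] → 'p'; at [5:6] → 'a'.
`sub` substitutes 'X' at each match site.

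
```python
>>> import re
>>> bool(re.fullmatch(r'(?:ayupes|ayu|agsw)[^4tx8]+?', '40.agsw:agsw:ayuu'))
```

`re.fullmatch` requires the pattern to consume the entire string.
Here the pattern can't cover the whole string, so the call returns None, and `bool(None)` is False.

False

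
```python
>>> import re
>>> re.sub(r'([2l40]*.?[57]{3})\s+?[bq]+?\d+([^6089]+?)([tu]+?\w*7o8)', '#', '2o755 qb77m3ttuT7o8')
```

'#'

Pattern: zero or more of one of [2l40], then optionally any character, then exactly 3 of one of [57] (captured); then one or more of whitespace (lazy); then one or more of one of [bq] (lazy), then one or more of a digit; then one or more of any character except [6089] (lazy) (captured); then one or more of one of [tu] (lazy), then zero or more of a word character, then the literal '7o8' (captured).
Every occurrence is swapped for '#'.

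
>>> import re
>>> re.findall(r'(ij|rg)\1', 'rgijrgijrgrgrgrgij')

`\1` is not a pattern — it's the concrete string captured by group 1, re-applied verbatim.
Scanning left to right: at [8:12] match 'rgrg', group 1 = 'rg'; at [12:16] match 'rgrg', group 1 = 'rg'.
With a single group, `findall` returns only what that group captured — 2 items.

['rg', 'rg']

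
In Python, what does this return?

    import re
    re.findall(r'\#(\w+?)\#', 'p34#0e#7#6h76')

['0e']

One capturing group, so `findall` returns just the captured substring from the one match — 1 in all.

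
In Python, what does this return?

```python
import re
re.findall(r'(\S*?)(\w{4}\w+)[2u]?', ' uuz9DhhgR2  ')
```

Pattern: zero or more of a non-whitespace character (lazy) (captured); then exactly 4 of a word character, then one or more of a word character (captured); then optionally one of [2u].
A non-greedy quantifier consumes as few characters as it can — just enough that the remainder of the pattern still matches from where it stops; whatever follows it matches normally.
Scanning left to right: at [1:11] match 'uuz9DhhgR2', groups = ('', 'uuz9DhhgR2').
Multiple groups make `findall` return tuples — one 2-tuple for the one match.

[('', 'uuz9DhhgR2')]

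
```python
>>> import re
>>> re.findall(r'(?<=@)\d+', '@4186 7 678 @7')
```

['4186', '7']

Lookahead/lookbehind check context without consuming it, so the matched span excludes the asserted characters.
Scanning left to right: at [1:5] → '4186'; at [13:14] → '7'.
No capturing groups, so `findall` returns the 2 full match strings.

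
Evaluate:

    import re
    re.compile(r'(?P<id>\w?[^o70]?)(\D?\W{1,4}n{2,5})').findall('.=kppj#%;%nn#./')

[('pp', 'j#%;%nn')]

Pattern: optionally a word character, then optionally any character except [o70] (captured as 'id'); then optionally a non-digit, then 1 to 4 of a non-word character, then 2 to 5 of the literal 'n' (captured).
`findall` packs the 2 group values into a tuple for every match.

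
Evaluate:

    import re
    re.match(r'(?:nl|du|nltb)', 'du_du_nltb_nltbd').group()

`match` is anchored at position 0; if the pattern doesn't fit there, it returns None.
The match spans [0:2] → 'du'.

'du'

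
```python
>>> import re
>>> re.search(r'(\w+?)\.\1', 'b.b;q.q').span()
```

`\1` has to match the exact text group 1 already captured.
The match spans [0:3] → 'b.b'.

(0, 3)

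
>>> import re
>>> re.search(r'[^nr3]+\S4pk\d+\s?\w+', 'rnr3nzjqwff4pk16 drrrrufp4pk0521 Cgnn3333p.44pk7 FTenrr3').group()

'zjqwff4pk16 drrrrufp4pk0521'

This matches one or more of any character except [nr3], then a non-whitespace character, then the literal '4pk'; then one or more of a digit, then optionally whitespace, then one or more of a word character.
Unlike `match`, `search` isn't anchored — it looks for the pattern anywhere in the string.
The match spans [5:32] → 'zjqwff4pk16 drrrrufp4pk0521'.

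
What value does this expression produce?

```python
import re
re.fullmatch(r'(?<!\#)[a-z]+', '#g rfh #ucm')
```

None

For `fullmatch`, every character of the input must be accounted for by the pattern.
Here there's no way to consume every character, so the call returns None.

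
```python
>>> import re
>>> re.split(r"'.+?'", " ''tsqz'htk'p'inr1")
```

Because the quantifier is non-greedy, it stops expanding at the earliest point where the rest of the pattern can succeed.
Matches to split on: at [1:8] → "''tsqz'"; at [11:14] → "'p'".
Each match becomes a cut point; 3 segments remain.

[' ', 'htk', 'inr1']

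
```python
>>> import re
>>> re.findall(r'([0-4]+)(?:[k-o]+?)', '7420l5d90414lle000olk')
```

Pattern: one or more of a character in [0-4] (captured); then one or more of a character in [k-o] (lazy) (non-capturing group).
Matches: at [1:5] match '420l', group 1 = '420'; at [8:13] match '0414l', group 1 = '0414'; at [15:19] match '000o', group 1 = '000'.
`findall` collects group 1 from each match (3 total).

['420', '0414', '000']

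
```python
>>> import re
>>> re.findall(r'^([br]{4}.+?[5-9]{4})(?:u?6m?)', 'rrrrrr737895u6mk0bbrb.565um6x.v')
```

['rrrrrr737895']

Pattern: anchored at the start of the string; then exactly 4 of one of [br], then one or more of any character (lazy), then exactly 4 of a character in [5-9] (captured); then optionally the literal 'u', then a literal '6', then optionally the literal 'm' (non-capturing group).
`findall` collects group 1 from the one match (1 total).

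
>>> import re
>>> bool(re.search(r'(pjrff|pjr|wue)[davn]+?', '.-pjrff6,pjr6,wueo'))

False

`search` walks the string left to right and returns the first match it finds.
Here nothing in the string fits, so the call returns None, and `bool(None)` is False.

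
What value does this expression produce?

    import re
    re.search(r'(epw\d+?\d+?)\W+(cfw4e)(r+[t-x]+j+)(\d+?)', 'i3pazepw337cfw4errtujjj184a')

None

The pattern matches the literal 'epw', then one or more of a digit (lazy), then one or more of a digit (lazy) (captured); then one or more of a non-word character; then the literal 'cf', then the literal 'w4e' (captured); then one or more of the literal 'r', then one or more of a character in [t-x], then one or more of a literal 'j' (captured); then one or more of a digit (lazy) (captured).
Here no position works, so the call returns None.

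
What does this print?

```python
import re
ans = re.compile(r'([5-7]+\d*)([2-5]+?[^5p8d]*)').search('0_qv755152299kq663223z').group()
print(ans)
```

755152299kq663223z

This matches one or more of a character in [5-7], then zero or more of a digit (captured); then one or more of a character in [2-5] (lazy), then zero or more of any character except [5p8d] (captured).
The match spans [4:22] → '755152299kq663223z'.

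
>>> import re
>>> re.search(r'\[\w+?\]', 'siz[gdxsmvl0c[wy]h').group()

'[wy]'

`re.search` tries every starting position until one works.
The match spans [13:17] → '[wy]'.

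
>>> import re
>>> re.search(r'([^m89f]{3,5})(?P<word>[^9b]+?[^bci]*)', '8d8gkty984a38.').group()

'gkty984a38.'

This matches 3 to 5 of any character except [m89f] (captured); then one or more of any character except [9b] (lazy), then zero or more of any character except [bci] (captured as 'word').
`re.search` tries every starting position until one works.
The match spans [3:14] → 'gkty984a38.'.
Captured: group 1 = 'gkt', group 2 = 'y984a38.'.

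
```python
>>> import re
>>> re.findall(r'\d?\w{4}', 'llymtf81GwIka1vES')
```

['llym', 'tf81', 'GwIk', 'a1vE']

The pattern matches optionally a digit; then exactly 4 of a word character.
Walking the string: at [0:4] → 'llym'; at [4:8] → 'tf81'; at [8:12] → 'GwIk'; at [12:16] → 'a1vE'.
With no groups in the pattern, `findall` gives back each whole match — 4 here.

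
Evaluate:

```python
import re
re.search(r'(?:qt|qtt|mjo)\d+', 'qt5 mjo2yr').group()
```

'qt5'

`re.search` scans for the first position where the pattern succeeds.
The match spans [0:3] → 'qt5'.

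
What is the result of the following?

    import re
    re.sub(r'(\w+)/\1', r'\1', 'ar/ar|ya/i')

`\1` is not a pattern — it's the concrete string captured by group 1, re-applied verbatim.
Matches: at [0:5] → 'ar/ar'.
`\1` in the replacement pulls in group 1's text for each match.

'ar|ya/i'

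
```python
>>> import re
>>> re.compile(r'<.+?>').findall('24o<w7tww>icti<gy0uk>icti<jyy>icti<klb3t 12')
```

With the lazy modifier that quantifier settles for the fewest repetitions that let the rest of the pattern succeed (the atoms after it are unaffected and can still be greedy).
No capturing groups, so `findall` returns the 3 full match strings.

['<w7tww>', '<gy0uk>', '<jyy>']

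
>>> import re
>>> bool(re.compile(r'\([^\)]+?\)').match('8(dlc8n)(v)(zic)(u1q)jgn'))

`re.match` only tries the pattern at the start of the string.
Here position 0 doesn't satisfy it, so the call returns None, and `bool(None)` is False.

False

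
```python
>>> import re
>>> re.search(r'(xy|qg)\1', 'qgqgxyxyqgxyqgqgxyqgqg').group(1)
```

'qg'

The match spans [0:4] → 'qgqg'.
Captured: group 1 = 'qg'.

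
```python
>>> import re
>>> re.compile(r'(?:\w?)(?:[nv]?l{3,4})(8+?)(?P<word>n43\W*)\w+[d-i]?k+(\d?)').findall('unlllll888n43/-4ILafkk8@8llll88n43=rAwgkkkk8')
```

[('888', 'n43/-', '8'), ('88', 'n43=', '8')]

`findall` packs the 3 group values into a tuple for every match.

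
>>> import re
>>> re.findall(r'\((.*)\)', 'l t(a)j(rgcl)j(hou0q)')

One capturing group, so `findall` returns just the captured substring from the one match — 1 in all.

['a)j(rgcl)j(hou0q']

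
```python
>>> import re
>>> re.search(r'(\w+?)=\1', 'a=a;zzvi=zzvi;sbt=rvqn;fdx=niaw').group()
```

'a=a'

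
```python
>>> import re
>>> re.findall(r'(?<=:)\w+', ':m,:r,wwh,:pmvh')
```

['m', 'r', 'pmvh']

The `(?=…)`/`(?<=…)` assertion just peeks at neighbouring text; it doesn't advance the match position.
Scanning left to right: at [1:2] → 'm'; at [4:5] → 'r'; at [11:15] → 'pmvh'.
No capturing groups, so `findall` returns the 3 full match strings.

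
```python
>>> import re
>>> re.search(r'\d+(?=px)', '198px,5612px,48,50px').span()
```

(0, 3)

The positive lookaround only admits positions where the adjacent text matches; those characters stay outside the span.
`re.search` scans for the first position where the pattern succeeds.
The match spans [0:3] → '198'.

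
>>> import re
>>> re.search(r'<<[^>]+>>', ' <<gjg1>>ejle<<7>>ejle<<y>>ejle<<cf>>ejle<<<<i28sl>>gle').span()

`search` walks the string left to right and returns the first match it finds.
The match spans [1:9] → '<<gjg1>>'.

(1, 9)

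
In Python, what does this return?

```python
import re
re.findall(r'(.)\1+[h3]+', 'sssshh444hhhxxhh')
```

['s', '4', 'x']

`\1` is not a pattern — it's the concrete string captured by group 1, re-applied verbatim.
One capturing group, so `findall` returns just the captured substring from each match — 3 in all.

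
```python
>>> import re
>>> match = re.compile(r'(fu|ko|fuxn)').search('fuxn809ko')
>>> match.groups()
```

('fu',)

Alternation tries branches left to right and keeps the first one that lets the overall match succeed at that position.
`re.search` tries every starting position until one works.
The match spans [0:2] → 'fu'.
Captured: group 1 = 'fu'.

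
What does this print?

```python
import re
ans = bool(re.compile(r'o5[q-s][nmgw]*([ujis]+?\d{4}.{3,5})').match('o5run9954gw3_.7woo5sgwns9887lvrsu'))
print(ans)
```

`re.match` won't scan ahead — the pattern has to work from the very first character.
Here position 0 doesn't satisfy it, so the call returns None, and `bool(None)` is False.

False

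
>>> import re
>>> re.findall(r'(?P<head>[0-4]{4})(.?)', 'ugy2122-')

[('2122', '-')]

This matches exactly 4 of a character in [0-4] (captured as 'head'); then optionally any character (captured).
Walking the string: at [3:8] match '2122-', groups = ('2122', '-').
With 2 capturing groups, `findall` returns a 2-tuple per match.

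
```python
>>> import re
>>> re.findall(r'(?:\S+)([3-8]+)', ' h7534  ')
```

['4']

With a single group, `findall` returns only what that group captured — 1 item.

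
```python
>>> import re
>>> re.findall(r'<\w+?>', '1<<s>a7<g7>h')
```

No capturing groups, so `findall` returns the 2 full match strings.

['<s>', '<g7>']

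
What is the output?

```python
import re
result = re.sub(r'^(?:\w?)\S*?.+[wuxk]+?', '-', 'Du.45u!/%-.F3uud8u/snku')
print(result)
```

Pattern: anchored at the start of the string; then optionally a word character (non-capturing group); then zero or more of a non-whitespace character (lazy); then one or more of any character, then one or more of one of [wuxk] (lazy).
Matches: at [0:23] → 'Du.45u!/%-.F3uud8u/snku'.
`sub` substitutes '-' at each match site.

-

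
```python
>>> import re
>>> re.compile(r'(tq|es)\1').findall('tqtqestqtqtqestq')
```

['tq', 'tq']

The backreference `\1` re-matches whatever the first group consumed, character for character.
Walking the string: at [0:4] match 'tqtq', group 1 = 'tq'; at [6:10] match 'tqtq', group 1 = 'tq'.
`findall` collects group 1 from each match (2 total).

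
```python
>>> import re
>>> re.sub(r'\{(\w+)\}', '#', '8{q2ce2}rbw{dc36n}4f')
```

'8#rbw#4f'

Matches: at [1:8] → '{q2ce2}'; at [11:18] → '{dc36n}'.
Each match is replaced by '#'.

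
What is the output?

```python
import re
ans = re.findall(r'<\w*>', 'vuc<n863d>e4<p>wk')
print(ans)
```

['<n863d>', '<p>']

Matches: at [3:10] → '<n863d>'; at [12:15] → '<p>'.
No capturing groups, so `findall` returns the 2 full match strings.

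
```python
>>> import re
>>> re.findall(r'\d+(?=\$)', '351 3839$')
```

The `(?=…)`/`(?<=…)` assertion just peeks at neighbouring text; it doesn't advance the match position.
Matches: at [4:8] → '3839'.
Since nothing is captured, `findall` lists the 1 matched substring directly.

['3839']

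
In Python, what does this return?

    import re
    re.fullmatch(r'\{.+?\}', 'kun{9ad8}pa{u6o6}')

For `fullmatch`, every character of the input must be accounted for by the pattern.
Here there's no way to consume every character, so the call returns None.

None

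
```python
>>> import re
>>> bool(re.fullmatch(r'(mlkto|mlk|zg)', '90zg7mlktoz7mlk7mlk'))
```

For `fullmatch`, every character of the input must be accounted for by the pattern.
Here there's no way to consume every character, so the call returns None, and `bool(None)` is False.

False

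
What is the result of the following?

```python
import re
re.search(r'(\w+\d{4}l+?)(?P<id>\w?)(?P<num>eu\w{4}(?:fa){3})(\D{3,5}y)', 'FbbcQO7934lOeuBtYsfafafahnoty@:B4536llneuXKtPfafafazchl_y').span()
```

The match spans [0:29] → 'FbbcQO7934lOeuBtYsfafafahnoty'.

(0, 29)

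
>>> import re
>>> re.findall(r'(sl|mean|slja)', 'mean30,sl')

['mean', 'sl']

`findall` collects group 1 from each match (2 total).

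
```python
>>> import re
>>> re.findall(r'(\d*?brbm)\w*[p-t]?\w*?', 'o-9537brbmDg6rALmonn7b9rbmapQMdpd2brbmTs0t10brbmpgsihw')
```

['9537brbm']

One capturing group, so `findall` returns just the captured substring from the one match — 1 in all.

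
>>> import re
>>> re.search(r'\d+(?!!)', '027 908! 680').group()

'027'

Because the assertion is negative and zero-width, positions next to the forbidden text are skipped.
The match spans [0:3] → '027'.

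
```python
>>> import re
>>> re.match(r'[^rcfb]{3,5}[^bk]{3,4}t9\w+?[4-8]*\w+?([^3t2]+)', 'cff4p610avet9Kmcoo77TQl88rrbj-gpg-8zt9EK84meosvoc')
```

None

This matches 3 to 5 of any character except [rcfb], then 3 to 4 of any character except [bk]; then the literal 't9', then one or more of a word character (lazy), then zero or more of a character in [4-8]; then one or more of a word character (lazy); then one or more of any character except [3t2] (captured).
`re.match` only tries the pattern at the start of the string.
Here position 0 doesn't satisfy it, so the call returns None.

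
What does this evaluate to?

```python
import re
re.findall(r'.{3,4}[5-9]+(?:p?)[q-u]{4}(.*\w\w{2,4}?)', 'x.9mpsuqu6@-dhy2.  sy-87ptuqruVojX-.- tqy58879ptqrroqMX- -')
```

The pattern matches 3 to 4 of any character, then one or more of a character in [5-9]; then optionally a literal 'p' (non-capturing group); then exactly 4 of a character in [q-u]; then zero or more of any character, then a word character, then 2 to 4 of a word character (lazy) (captured).
Matches: at [18:55] match ' sy-87ptuqruVojX-.- tqy58879ptqrroqMX', group 1 = 'uVojX-.- tqy58879ptqrroqMX'.
`findall` collects group 1 from the one match (1 total).

['uVojX-.- tqy58879ptqrroqMX']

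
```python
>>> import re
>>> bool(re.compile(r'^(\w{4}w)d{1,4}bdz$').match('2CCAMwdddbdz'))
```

The pattern matches anchored at the start of the string; then exactly 4 of a word character, then a literal 'w' (captured); then 1 to 4 of a literal 'd', then the literal 'bdz'; then anchored at the end.
`match` is anchored at position 0; if the pattern doesn't fit there, it returns None.
Here the string doesn't start with a match, so the call returns None, and `bool(None)` is False.

False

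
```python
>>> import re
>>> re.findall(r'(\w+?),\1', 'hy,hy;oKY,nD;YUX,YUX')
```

['hy', 'YUX']

The backreference `\1` re-matches whatever the first group consumed, character for character.
`findall` collects group 1 from each match (2 total).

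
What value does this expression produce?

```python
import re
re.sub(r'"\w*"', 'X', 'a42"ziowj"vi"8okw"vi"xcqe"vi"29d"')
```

Matches: at [3:10] → '"ziowj"'; at [12:18] → '"8okw"'; at [20:26] → '"xcqe"'; at [28:33] → '"29d"'.
`sub` substitutes 'X' at each match site.

'a42XviXviXviX'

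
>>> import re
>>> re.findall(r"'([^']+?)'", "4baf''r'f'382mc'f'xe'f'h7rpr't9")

['r', '382mc', 'xe', 'h7rpr']

One capturing group, so `findall` returns just the captured substring from each match — 4 in all.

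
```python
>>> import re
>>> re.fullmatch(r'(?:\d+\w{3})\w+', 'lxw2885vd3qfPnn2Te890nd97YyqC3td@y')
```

None

The pattern matches one or more of a digit, then exactly 3 of a word character (non-capturing group); then one or more of a word character.
`fullmatch` succeeds only if the pattern covers the string from start to end.
Here the pattern can't cover the whole string, so the call returns None.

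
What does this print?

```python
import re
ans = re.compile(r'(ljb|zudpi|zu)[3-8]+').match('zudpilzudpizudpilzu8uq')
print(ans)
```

None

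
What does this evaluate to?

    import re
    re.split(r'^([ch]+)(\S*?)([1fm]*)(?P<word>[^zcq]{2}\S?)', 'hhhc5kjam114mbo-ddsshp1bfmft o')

The `?` after the quantifier makes it lazy — it takes as little as possible before letting the rest of the pattern try.
Because the pattern has a capturing group, `split` also inserts each captured text between the pieces.

['', 'hhhc', '', '', '5kj', 'am114mbo-ddsshp1bfmft o']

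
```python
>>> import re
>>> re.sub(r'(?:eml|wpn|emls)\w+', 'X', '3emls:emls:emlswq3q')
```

Every occurrence is swapped for 'X'.

'3X:X:X'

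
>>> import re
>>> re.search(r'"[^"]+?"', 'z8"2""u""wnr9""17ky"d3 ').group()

`search` walks the string left to right and returns the first match it finds.
The match spans [2:5] → '"2"'.

'"2"'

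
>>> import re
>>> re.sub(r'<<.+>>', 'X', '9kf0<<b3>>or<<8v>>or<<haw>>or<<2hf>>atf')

'9kf0Xatf'

Matches: at [4:36] → '<<b3>>or<<8v>>or<<haw>>or<<2hf>>'.
`sub` substitutes 'X' at each match site.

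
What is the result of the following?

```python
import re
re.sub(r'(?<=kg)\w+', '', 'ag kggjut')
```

'ag kg'

The lookaround is zero-width — it requires the adjacent text to match without consuming it, so the asserted text isn't part of the match.
Matches: at [5:9] → 'gjut'.
`sub` substitutes '' at each match site.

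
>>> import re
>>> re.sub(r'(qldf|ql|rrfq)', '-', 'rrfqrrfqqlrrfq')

'----'

`sub` substitutes '-' at each match site.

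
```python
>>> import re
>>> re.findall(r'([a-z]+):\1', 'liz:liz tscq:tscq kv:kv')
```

['liz', 'tscq', 'kv']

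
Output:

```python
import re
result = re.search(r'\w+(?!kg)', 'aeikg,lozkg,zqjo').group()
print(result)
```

A negative assertion filters positions out without eating any characters.
Unlike `match`, `search` isn't anchored — it looks for the pattern anywhere in the string.
The match spans [0:5] → 'aeikg'.

aeikg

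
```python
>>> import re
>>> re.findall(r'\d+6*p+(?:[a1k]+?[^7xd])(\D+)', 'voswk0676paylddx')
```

The pattern matches one or more of a digit, then zero or more of a literal '6', then one or more of a literal 'p'; then one or more of one of [a1k] (lazy), then any character except [7xd] (non-capturing group); then one or more of a non-digit (captured).
Matches: at [5:16] match '0676paylddx', group 1 = 'lddx'.
`findall` collects group 1 from the one match (1 total).

['lddx']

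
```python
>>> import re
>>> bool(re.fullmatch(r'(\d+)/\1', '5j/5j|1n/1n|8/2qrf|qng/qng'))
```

For `fullmatch`, every character of the input must be accounted for by the pattern.
Here the pattern can't cover the whole string, so the call returns None, and `bool(None)` is False.

False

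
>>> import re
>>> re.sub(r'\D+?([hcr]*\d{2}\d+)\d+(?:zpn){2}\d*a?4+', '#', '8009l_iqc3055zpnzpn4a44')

The pattern matches one or more of a non-digit (lazy); then zero or more of one of [hcr], then exactly 2 of a digit, then one or more of a digit (captured); then one or more of a digit, then the literal 'zpn' repeated 2 times; then zero or more of a digit, then optionally the literal 'a', then one or more of a literal '4'.
Matches: at [4:23] → 'l_iqc3055zpnzpn4a44'.
Each match is replaced by '#'.

'8009#'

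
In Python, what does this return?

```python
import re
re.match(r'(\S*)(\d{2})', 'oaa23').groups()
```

('oaa', '23')

The pattern matches zero or more of a non-whitespace character (captured); then exactly 2 of a digit (captured).
`match` is anchored at position 0; if the pattern doesn't fit there, it returns None.
The match spans [0:5] → 'oaa23'.
Captured: group 1 = 'oaa', group 2 = '23'.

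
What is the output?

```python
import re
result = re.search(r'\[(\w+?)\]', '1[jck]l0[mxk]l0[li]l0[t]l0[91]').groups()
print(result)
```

('jck',)

Unlike `match`, `search` isn't anchored — it looks for the pattern anywhere in the string.
The match spans [1:6] → '[jck]'.
Captured: group 1 = 'jck'.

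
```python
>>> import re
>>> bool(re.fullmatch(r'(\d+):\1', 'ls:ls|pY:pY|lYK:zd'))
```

`re.fullmatch` requires the pattern to consume the entire string.
Here the string isn't matched end-to-end, so the call returns None, and `bool(None)` is False.

False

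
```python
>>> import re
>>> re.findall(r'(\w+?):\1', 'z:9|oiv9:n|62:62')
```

A backreference is literal: `\1` must see the identical characters the first group matched.
Walking the string: at [11:16] match '62:62', group 1 = '62'.
With a single group, `findall` returns only what that group captured — 1 item.

['62']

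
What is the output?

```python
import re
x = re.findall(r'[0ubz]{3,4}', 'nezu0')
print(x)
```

The pattern matches 3 to 4 of one of [0ubz].
No capturing groups, so `findall` returns the 1 full match string.

['zu0']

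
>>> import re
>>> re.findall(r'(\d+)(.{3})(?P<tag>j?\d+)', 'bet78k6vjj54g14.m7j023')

[('6', 'vjj', '54'), ('14', '.m7', 'j023')]

The pattern matches one or more of a digit (captured); then exactly 3 of any character (captured); then optionally the literal 'j', then one or more of a digit (captured as 'tag').
`findall` packs the 3 group values into a tuple for every match.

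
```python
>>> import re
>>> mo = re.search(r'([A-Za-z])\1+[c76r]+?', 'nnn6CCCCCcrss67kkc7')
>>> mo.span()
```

(0, 4)

The backreference `\1` re-matches whatever the first group consumed, character for character.
`re.search` tries every starting position until one works.
The match spans [0:4] → 'nnn6'.
Captured: group 1 = 'n'.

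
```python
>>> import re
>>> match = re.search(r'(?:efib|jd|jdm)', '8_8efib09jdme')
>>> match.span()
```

`search` walks the string left to right and returns the first match it finds.
The match spans [3:7] → 'efib'.

(3, 7)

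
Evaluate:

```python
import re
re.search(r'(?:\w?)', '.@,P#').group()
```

The pattern matches optionally a word character (non-capturing group).
The match spans [0:0] → ''.

''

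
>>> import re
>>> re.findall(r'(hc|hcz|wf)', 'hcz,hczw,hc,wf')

['hc', 'hc', 'hc', 'wf']

Alternation tries branches left to right and keeps the first one that lets the overall match succeed at that position.
Scanning left to right: at [0:2] match 'hc', group 1 = 'hc'; at [4:6] match 'hc', group 1 = 'hc'; at [9:11] match 'hc', group 1 = 'hc'; at [12:14] match 'wf', group 1 = 'wf'.
With a single group, `findall` returns only what that group captured — 4 items.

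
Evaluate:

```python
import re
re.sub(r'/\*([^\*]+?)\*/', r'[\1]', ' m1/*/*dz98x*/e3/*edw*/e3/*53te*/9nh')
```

' m1/*[dz98x]e3[edw]e3[53te]9nh'

Matches: at [5:14] → '/*dz98x*/'; at [16:23] → '/*edw*/'; at [25:33] → '/*53te*/'.
Each match is replaced using the text its own group 1 captured.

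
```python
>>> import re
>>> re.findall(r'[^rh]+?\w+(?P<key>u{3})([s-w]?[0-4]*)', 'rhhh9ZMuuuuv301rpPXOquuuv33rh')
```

Pattern: one or more of any character except [rh] (lazy), then one or more of a word character; then exactly 3 of a literal 'u' (captured as 'key'); then optionally a character in [s-w], then zero or more of a character in [0-4] (captured).
Multiple groups make `findall` return tuples — one 2-tuple for the one match.

[('uuu', 'v33')]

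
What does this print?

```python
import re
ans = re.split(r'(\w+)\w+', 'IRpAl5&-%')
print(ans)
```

['', 'IRpAl', '&-%']

This matches one or more of a word character (captured); then one or more of a word character.
Matches to split on: at [0:6] → 'IRpAl5'.
The group in the pattern means `split` returns the separators' captures alongside the pieces.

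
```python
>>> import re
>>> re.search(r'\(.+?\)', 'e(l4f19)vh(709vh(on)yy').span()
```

A `+?`/`*?`/`{m,n}?` starts at its minimum and grows only as far as needed for what follows to match.
Unlike `match`, `search` isn't anchored — it looks for the pattern anywhere in the string.
The match spans [1:8] → '(l4f19)'.

(1, 8)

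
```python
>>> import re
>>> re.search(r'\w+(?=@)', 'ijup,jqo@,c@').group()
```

Because the assertion is zero-width, the text it checks is not consumed and won't appear in the result.
The match spans [5:8] → 'jqo'.

'jqo'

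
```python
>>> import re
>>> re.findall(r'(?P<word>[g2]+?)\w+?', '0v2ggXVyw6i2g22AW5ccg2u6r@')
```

['2', 'g', '2', '2', 'g']

A `+?`/`*?`/`{m,n}?` starts at its minimum and grows only as far as needed for what follows to match.
With a single group, `findall` returns only what that group captured — 5 items.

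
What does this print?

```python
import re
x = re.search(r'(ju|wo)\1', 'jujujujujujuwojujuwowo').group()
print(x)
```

juju

A backreference is literal: `\1` must see the identical characters the first group matched.
`re.search` scans for the first position where the pattern succeeds.
The match spans [0:4] → 'juju'.
Captured: group 1 = 'ju'.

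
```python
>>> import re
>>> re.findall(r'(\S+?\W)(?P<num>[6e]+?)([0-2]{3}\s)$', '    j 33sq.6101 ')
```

[('33sq.', '6', '101 ')]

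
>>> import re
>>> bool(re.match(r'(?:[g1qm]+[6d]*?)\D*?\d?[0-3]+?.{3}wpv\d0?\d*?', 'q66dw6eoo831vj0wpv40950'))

False

Pattern: one or more of one of [g1qm], then zero or more of one of [6d] (lazy) (non-capturing group); then zero or more of a non-digit (lazy), then optionally a digit, then one or more of a character in [0-3] (lazy); then exactly 3 of any character, then the literal 'wpv'; then a digit, then optionally a literal '0', then zero or more of a digit (lazy).
With `match`, the pattern is implicitly anchored at the beginning.
Here position 0 doesn't satisfy it, so the call returns None, and `bool(None)` is False.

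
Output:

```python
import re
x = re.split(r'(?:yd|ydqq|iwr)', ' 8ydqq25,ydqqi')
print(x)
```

The regex engine tests alternatives in the order written; an earlier branch that matches wins even if a later one would match more.
Matches to split on: at [2:4] → 'yd'; at [9:11] → 'yd'.
Splitting on the pattern gives 3 pieces.

[' 8', 'qq25,', 'qqi']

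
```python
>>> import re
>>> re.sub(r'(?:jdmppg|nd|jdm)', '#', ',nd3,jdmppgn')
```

',#3,#n'

Alternation tries branches left to right and keeps the first one that lets the overall match succeed at that position.
Matches: at [1:3] → 'nd'; at [5:11] → 'jdmppg'.
Each match is replaced by '#'.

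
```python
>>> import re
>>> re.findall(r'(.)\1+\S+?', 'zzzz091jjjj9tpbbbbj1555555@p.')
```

`\1` is not a pattern — it's the concrete string captured by group 1, re-applied verbatim.
Because there's exactly one group, `findall` drops the full match and keeps group 1 from each hit.

['z', 'j', 'b', '5']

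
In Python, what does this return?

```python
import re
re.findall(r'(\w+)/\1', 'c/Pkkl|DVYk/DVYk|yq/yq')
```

['DVYk', 'yq']

`\1` has to match the exact text group 1 already captured.
Scanning left to right: at [7:16] match 'DVYk/DVYk', group 1 = 'DVYk'; at [17:22] match 'yq/yq', group 1 = 'yq'.
With a single group, `findall` returns only what that group captured — 2 items.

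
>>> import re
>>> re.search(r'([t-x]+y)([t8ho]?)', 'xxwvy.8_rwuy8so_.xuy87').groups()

('xxwvy', '')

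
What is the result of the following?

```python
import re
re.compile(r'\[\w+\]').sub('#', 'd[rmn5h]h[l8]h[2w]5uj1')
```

'd#h#h#5uj1'

Matches: at [1:8] → '[rmn5h]'; at [9:13] → '[l8]'; at [14:18] → '[2w]'.
Every occurrence is swapped for '#'.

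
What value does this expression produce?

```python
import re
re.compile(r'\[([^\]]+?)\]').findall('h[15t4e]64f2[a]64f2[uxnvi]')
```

['15t4e', 'a', 'uxnvi']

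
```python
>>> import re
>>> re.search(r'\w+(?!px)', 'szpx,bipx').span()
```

(0, 4)

The negative lookahead/lookbehind blocks any match where the forbidden context is present.
The match spans [0:4] → 'szpx'.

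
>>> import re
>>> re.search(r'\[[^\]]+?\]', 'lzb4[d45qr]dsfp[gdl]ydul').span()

(4, 11)

The match spans [4:11] → '[d45qr]'.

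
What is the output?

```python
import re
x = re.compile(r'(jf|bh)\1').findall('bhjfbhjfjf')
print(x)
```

`\1` is not a pattern — it's the concrete string captured by group 1, re-applied verbatim.
Walking the string: at [6:10] match 'jfjf', group 1 = 'jf'.
One capturing group, so `findall` returns just the captured substring from the one match — 1 in all.

['jf']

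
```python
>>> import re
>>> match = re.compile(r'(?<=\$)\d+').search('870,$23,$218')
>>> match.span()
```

The positive lookaround only admits positions where the adjacent text matches; those characters stay outside the span.
The match spans [5:7] → '23'.

(5, 7)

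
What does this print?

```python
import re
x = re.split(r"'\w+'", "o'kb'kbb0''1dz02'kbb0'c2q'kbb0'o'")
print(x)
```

Matches to split on: at [1:5] → "'kb'"; at [10:17] → "'1dz02'"; at [21:26] → "'c2q'"; at [30:33] → "'o'".
`split` removes every match and returns the 5 fragments in between.

['o', "kbb0'", 'kbb0', 'kbb0', '']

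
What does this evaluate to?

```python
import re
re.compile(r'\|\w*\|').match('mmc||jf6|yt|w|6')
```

None

`re.match` only tries the pattern at the start of the string.
Here the string doesn't start with a match, so the call returns None.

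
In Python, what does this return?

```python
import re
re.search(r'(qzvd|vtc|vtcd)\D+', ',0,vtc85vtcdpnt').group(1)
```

'vtc'

Branches in `(...|...)` are attempted left-to-right; the first branch that allows the whole pattern to succeed is taken.
`re.search` tries every starting position until one works.
The match spans [8:15] → 'vtcdpnt'.
Captured: group 1 = 'vtc'.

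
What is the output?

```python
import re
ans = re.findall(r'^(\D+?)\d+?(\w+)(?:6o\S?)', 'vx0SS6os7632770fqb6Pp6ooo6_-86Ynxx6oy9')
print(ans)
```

The pattern matches anchored at the start of the string; then one or more of a non-digit (lazy) (captured); then one or more of a digit (lazy); then one or more of a word character (captured); then the literal '6o', then optionally a non-whitespace character (non-capturing group).
Walking the string: at [0:24] match 'vx0SS6os7632770fqb6Pp6oo', groups = ('vx', 'SS6os7632770fqb6Pp').
2 groups means the one result is a tuple of 2 captured strings — 1 here.

[('vx', 'SS6os7632770fqb6Pp')]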